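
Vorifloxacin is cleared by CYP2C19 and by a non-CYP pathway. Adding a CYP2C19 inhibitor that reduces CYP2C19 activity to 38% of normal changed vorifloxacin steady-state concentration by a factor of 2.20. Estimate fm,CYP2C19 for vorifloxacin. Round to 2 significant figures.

Write x for the fraction cleared via CYP2C19. The observed steady-state concentration change means clearance fell to 1/2.20 = 0.4545 of baseline.
Only the CYP2C19 route changed, so 0.4545 = x·0.38 + (1 − x), giving x = 0.88.

0.88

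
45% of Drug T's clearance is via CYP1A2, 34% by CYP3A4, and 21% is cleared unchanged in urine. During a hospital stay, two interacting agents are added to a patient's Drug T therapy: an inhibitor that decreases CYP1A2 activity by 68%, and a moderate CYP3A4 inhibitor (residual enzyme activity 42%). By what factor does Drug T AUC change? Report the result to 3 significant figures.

The CYP1A2 pathway (45% of clearance) drops to 0.32× activity: 0.45 × 0.32 = 0.144.
The CYP3A4 pathway (34% of clearance) drops to 0.42× activity: 0.34 × 0.42 = 0.1428.
The remaining 21% of clearance is unaffected.
New clearance relative to baseline: 0.144 + 0.1428 + 0.21 = 0.4968.
Because AUC varies inversely with clearance, the combined effect is 1 / 0.4968 = 2.01.

2.01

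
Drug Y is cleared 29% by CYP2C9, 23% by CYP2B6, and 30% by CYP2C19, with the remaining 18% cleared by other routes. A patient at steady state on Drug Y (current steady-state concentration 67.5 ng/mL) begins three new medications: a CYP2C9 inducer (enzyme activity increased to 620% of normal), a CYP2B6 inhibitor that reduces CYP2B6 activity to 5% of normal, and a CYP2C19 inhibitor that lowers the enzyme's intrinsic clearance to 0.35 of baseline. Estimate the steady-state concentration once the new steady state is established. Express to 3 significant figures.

32.2 ng/mL

The CYP2C9 pathway (29% of clearance) rises to 6.2× activity: 0.29 × 6.2 = 1.798.
The CYP2B6 pathway (23% of clearance) is reduced to 0.05× activity: 0.23 × 0.05 = 0.0115.
The CYP2C19 pathway (30% of clearance) falls to 0.35× activity: 0.3 × 0.35 = 0.105.
The remaining 18% of clearance is unaffected.
New clearance relative to baseline: 1.798 + 0.0115 + 0.105 + 0.18 = 2.0945.
New steady-state concentration = 67.5 / 2.0945 = 32.2 ng/mL (concentration scales inversely with clearance).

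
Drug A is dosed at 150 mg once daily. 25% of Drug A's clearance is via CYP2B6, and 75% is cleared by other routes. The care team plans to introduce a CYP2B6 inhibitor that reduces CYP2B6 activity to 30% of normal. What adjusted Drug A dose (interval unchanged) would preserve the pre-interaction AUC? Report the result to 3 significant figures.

The CYP2B6 pathway (25% of clearance) falls to 0.3× activity: 0.25 × 0.3 = 0.075.
Non-CYP routes (75%) are unchanged.
New clearance relative to baseline: 0.075 + 0.75 = 0.825.
Exposure is unchanged when dose changes in proportion to clearance. New dose = 150 mg × 0.825 = 124 mg.

124 mg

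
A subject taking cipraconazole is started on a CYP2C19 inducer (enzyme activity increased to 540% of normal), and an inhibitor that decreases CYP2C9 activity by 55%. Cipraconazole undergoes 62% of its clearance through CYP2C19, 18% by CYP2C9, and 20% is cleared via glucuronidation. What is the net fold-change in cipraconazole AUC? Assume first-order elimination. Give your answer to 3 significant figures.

0.276

CYP2C19: 0.62 × 5.4 = 3.348
CYP2C9: 0.18 × 0.45 = 0.081
Other: 0.2 (unchanged)
New clearance relative to baseline: 3.348 + 0.081 + 0.2 = 3.629.
AUC ∝ 1/CL: fold-change = 1 / 3.629 = 0.276.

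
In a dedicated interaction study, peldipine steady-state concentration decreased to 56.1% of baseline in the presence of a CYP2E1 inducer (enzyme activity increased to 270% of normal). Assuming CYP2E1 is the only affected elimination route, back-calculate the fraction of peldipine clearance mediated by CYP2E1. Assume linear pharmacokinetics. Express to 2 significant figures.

Let fm be the CYP2E1 fraction. New clearance relative to baseline = fm × 2.7 + (1 − fm).
Steady-state concentration ratio = 1 / (new CL fraction), so new CL fraction = 1 / 0.561 = 1.783.
fm × 2.7 + 1 − fm = 1.783  ⇒  fm × (2.7 − 1) = 0.7825  ⇒  fm = 0.46.

0.46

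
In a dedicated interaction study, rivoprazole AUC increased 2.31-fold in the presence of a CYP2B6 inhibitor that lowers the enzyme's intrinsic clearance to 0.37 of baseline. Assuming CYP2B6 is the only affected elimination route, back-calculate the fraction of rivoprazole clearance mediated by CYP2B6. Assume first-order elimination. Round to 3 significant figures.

CL'/CL = 1 / 2.31 = 0.4329
0.37·fm + (1 − fm) = 0.4329
fm = (0.4329 − 1) / (0.37 − 1) = 0.900

0.900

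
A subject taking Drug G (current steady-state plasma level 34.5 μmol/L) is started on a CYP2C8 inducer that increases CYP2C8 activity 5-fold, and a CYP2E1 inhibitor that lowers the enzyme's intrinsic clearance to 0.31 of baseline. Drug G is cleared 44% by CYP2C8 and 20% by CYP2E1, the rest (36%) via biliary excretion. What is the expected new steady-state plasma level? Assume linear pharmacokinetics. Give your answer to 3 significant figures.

CYP2C8: 0.44 × 5 = 2.2
CYP2E1: 0.2 × 0.31 = 0.062
Other: 0.36 (unchanged)
New clearance relative to baseline: 2.2 + 0.062 + 0.36 = 2.622.
New steady-state plasma level = 34.5 / 2.622 = 13.2 μmol/L (concentration scales inversely with clearance).

13.2 μmol/L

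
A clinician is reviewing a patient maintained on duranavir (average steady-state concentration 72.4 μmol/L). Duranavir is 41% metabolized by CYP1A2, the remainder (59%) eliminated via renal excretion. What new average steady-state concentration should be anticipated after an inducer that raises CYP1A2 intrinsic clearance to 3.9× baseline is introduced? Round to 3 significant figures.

33.1 μmol/L

The CYP1A2 pathway (41% of clearance) increases to 3.9× activity: 0.41 × 3.9 = 1.599.
Non-CYP routes (59%) are unchanged.
New clearance relative to baseline: 1.599 + 0.59 = 2.189.
With dosing unchanged, average steady-state concentration scales as 1/CL: 72.4 / 2.189 = 33.1 μmol/L.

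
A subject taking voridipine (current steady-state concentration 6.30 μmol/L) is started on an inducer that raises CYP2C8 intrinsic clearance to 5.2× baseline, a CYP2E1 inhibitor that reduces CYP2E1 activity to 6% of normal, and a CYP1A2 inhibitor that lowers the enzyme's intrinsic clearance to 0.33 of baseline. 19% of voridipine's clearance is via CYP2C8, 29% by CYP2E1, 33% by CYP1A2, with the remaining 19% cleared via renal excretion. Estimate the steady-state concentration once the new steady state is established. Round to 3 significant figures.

4.83 μmol/L

The CYP2C8 pathway (19% of clearance) increases to 5.2× activity: 0.19 × 5.2 = 0.988.
The CYP2E1 pathway (29% of clearance) is reduced to 0.06× activity: 0.29 × 0.06 = 0.0174.
The CYP1A2 pathway (33% of clearance) is reduced to 0.33× activity: 0.33 × 0.33 = 0.1089.
The remaining 19% of clearance is unaffected.
CL_new/CL_old = 0.988 + 0.0174 + 0.1089 + 0.19 = 1.3043.
Dividing the baseline by the relative clearance: 6.30 / 1.3043 = 4.83 μmol/L.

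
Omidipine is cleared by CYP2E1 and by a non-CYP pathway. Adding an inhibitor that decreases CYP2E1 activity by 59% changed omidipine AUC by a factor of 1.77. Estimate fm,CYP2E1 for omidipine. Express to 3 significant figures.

Let x = fm,CYP2E1. Because AUC ∝ 1/CL, relative clearance fell to 1/1.77 = 0.565.
Setting x·0.41 + (1 − x) = 0.565 and solving: x = (0.565 − 1)/(0.41 − 1) = 0.737.

0.737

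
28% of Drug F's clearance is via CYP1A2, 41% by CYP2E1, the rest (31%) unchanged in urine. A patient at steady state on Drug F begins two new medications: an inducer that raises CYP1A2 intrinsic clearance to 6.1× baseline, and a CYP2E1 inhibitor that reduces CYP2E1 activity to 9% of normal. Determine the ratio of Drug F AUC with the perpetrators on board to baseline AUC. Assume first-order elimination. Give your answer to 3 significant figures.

The CYP1A2 pathway (28% of clearance) is boosted to 6.1× activity: 0.28 × 6.1 = 1.708.
The CYP2E1 pathway (41% of clearance) drops to 0.09× activity: 0.41 × 0.09 = 0.0369.
The remaining 31% of clearance is unaffected.
Relative clearance = 1.708 + 0.0369 + 0.31 = 2.0549.
Net AUC ratio = 1 / 2.0549 = 0.487.

0.487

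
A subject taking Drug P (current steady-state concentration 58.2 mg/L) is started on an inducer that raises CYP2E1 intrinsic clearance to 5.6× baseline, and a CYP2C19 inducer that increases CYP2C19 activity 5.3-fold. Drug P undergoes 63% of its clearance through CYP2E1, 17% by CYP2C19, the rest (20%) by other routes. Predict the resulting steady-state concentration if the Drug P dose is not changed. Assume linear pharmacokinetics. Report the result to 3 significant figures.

12.6 mg/L

The CYP2E1 pathway (63% of clearance) increases to 5.6× activity: 0.63 × 5.6 = 3.528.
The CYP2C19 pathway (17% of clearance) rises to 5.3× activity: 0.17 × 5.3 = 0.901.
The remaining 20% of clearance is unaffected.
Relative clearance = 3.528 + 0.901 + 0.2 = 4.629.
Steady-state concentration ∝ 1/CL: new value = 58.2 / 4.629 = 12.6 mg/L.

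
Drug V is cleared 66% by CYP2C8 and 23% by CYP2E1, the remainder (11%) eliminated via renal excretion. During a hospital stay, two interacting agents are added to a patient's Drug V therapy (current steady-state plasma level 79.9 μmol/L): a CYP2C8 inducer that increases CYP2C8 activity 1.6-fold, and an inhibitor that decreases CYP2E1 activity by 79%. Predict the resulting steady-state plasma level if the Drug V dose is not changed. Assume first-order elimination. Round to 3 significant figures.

65.8 μmol/L

The CYP2C8 pathway (66% of clearance) is boosted to 1.6× activity: 0.66 × 1.6 = 1.056.
The CYP2E1 pathway (23% of clearance) falls to 0.21× activity: 0.23 × 0.21 = 0.0483.
Non-CYP routes (11%) are unchanged.
New clearance relative to baseline: 1.056 + 0.0483 + 0.11 = 1.2143.
New steady-state plasma level = 79.9 / 1.2143 = 65.8 μmol/L (concentration scales inversely with clearance).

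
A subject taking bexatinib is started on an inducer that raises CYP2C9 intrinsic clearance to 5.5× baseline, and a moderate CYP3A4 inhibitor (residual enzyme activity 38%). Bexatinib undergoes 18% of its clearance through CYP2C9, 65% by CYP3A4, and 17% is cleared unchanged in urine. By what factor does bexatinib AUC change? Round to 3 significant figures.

The CYP2C9 pathway (18% of clearance) rises to 5.5× activity: 0.18 × 5.5 = 0.99.
The CYP3A4 pathway (65% of clearance) drops to 0.38× activity: 0.65 × 0.38 = 0.247.
Non-CYP routes (17%) are unchanged.
Relative clearance = 0.99 + 0.247 + 0.17 = 1.407.
Because AUC varies inversely with clearance, the combined effect is 1 / 1.407 = 0.711.

0.711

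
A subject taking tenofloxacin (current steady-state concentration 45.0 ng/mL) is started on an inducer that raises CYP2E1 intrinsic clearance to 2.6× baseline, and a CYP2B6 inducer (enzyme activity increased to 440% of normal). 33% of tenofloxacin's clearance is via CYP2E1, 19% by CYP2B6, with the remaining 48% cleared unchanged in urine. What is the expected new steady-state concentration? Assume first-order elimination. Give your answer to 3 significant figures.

20.7 ng/mL

CYP2E1: 0.33 × 2.6 = 0.858
CYP2B6: 0.19 × 4.4 = 0.836
Other: 0.48 (unchanged)
CL_new/CL_old = 0.858 + 0.836 + 0.48 = 2.174.
New steady-state concentration = 45.0 / 2.174 = 20.7 ng/mL (concentration scales inversely with clearance).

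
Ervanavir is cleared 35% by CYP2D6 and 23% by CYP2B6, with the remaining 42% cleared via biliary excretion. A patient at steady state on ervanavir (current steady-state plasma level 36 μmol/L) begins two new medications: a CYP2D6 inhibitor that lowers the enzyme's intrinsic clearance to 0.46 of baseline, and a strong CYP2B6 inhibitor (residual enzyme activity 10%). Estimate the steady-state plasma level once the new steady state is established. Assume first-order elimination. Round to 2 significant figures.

60 μmol/L

CYP2D6: 0.35 × 0.46 = 0.161
CYP2B6: 0.23 × 0.1 = 0.023
Other: 0.42 (unchanged)
Relative clearance = 0.161 + 0.023 + 0.42 = 0.604.
New steady-state plasma level = 36 / 0.604 = 60 μmol/L (concentration scales inversely with clearance).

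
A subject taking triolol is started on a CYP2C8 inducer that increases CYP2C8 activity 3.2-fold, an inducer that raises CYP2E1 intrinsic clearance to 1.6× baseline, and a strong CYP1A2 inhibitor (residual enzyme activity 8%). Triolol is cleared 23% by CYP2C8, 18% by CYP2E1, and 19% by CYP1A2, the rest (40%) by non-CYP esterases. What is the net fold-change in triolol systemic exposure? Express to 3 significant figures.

0.695

CYP2C8: 0.23 × 3.2 = 0.736
CYP2E1: 0.18 × 1.6 = 0.288
CYP1A2: 0.19 × 0.08 = 0.0152
Other: 0.4 (unchanged)
CL_new/CL_old = 0.736 + 0.288 + 0.0152 + 0.4 = 1.4392.
Because systemic exposure varies inversely with clearance, the combined effect is 1 / 1.4392 = 0.695.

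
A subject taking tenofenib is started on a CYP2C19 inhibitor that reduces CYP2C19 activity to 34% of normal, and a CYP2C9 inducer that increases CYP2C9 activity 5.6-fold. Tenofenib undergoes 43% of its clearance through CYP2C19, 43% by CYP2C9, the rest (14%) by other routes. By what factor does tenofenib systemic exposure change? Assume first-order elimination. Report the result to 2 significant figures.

0.37

The CYP2C19 pathway (43% of clearance) is reduced to 0.34× activity: 0.43 × 0.34 = 0.1462.
The CYP2C9 pathway (43% of clearance) increases to 5.6× activity: 0.43 × 5.6 = 2.408.
The remaining 14% of clearance is unaffected.
New clearance relative to baseline: 0.1462 + 2.408 + 0.14 = 2.6942.
Net systemic exposure ratio = 1 / 2.6942 = 0.37.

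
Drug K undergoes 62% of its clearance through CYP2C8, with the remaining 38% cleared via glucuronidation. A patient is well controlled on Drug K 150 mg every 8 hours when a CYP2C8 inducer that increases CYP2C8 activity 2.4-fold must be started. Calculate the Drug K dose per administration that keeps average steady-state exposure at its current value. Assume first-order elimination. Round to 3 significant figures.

The CYP2C8 pathway (62% of clearance) increases to 2.4× activity: 0.62 × 2.4 = 1.488.
Non-CYP routes (38%) are unchanged.
CL_new/CL_old = 1.488 + 0.38 = 1.868.
To maintain the same steady-state level, dose must scale with clearance: new dose = 150 × 1.868 = 280 mg.

280 mg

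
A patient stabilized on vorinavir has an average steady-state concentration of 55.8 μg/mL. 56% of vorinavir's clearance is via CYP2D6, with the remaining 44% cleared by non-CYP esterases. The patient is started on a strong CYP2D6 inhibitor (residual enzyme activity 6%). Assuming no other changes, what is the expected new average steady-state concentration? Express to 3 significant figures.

118 μg/mL

CYP2D6: 0.56 × 0.06 = 0.0336
Other: 0.44 (unchanged)
Relative clearance = 0.0336 + 0.44 = 0.4736.
Average steady-state concentration ∝ 1/CL, so new value = 55.8 / 0.4736 = 118 μg/mL.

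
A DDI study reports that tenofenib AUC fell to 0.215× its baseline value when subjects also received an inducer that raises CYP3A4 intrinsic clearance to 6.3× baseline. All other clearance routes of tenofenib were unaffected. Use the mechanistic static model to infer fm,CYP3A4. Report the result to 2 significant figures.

0.69

Let x = fm,CYP3A4. Because AUC ∝ 1/CL, relative clearance rose to 1/0.215 = 4.651.
Setting x·6.3 + (1 − x) = 4.651 and solving: x = (4.651 − 1)/(6.3 − 1) = 0.69.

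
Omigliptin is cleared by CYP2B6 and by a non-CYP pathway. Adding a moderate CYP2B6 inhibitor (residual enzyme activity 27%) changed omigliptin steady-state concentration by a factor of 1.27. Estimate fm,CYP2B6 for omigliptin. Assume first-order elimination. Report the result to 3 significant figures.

Write x for the fraction cleared via CYP2B6. The observed steady-state concentration change means clearance fell to 1/1.27 = 0.7874 of baseline.
Setting x·0.27 + (1 − x) = 0.7874 and solving: x = (0.7874 − 1)/(0.27 − 1) = 0.291.

0.291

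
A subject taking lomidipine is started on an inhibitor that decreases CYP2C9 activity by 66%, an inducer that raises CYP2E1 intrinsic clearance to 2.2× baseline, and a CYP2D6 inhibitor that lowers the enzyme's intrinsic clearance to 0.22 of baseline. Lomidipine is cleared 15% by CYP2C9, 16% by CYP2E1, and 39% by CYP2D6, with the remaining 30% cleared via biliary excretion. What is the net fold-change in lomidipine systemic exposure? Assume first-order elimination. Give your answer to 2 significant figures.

1.3

CYP2C9: 0.15 × 0.34 = 0.051
CYP2E1: 0.16 × 2.2 = 0.352
CYP2D6: 0.39 × 0.22 = 0.0858
Other: 0.3 (unchanged)
Relative clearance = 0.051 + 0.352 + 0.0858 + 0.3 = 0.7888.
Net systemic exposure ratio = 1 / 0.7888 = 1.3.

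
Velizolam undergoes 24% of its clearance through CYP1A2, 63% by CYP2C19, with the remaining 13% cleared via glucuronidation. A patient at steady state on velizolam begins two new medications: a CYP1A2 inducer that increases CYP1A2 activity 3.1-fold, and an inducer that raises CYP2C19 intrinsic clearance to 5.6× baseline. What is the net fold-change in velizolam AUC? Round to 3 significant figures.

0.227

The CYP1A2 pathway (24% of clearance) is boosted to 3.1× activity: 0.24 × 3.1 = 0.744.
The CYP2C19 pathway (63% of clearance) rises to 5.6× activity: 0.63 × 5.6 = 3.528.
The remaining 13% of clearance is unaffected.
New clearance relative to baseline: 0.744 + 3.528 + 0.13 = 4.402.
Because AUC varies inversely with clearance, the combined effect is 1 / 4.402 = 0.227.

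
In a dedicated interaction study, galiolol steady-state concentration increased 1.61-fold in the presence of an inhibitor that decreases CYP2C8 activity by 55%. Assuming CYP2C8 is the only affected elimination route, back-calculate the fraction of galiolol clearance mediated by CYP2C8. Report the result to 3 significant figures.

Let fm be the CYP2C8 fraction. New clearance relative to baseline = fm × 0.45 + (1 − fm).
Steady-state concentration ratio = 1 / (new CL fraction), so new CL fraction = 1 / 1.61 = 0.6211.
fm × 0.45 + 1 − fm = 0.6211  ⇒  fm × (0.45 − 1) = −0.3789  ⇒  fm = 0.689.

0.689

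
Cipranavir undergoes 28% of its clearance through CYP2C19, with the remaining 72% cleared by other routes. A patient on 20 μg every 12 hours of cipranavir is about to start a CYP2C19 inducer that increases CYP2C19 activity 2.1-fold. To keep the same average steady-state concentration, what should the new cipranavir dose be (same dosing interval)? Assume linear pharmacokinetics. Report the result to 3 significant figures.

CYP2C19: 0.28 × 2.1 = 0.588
Other: 0.72 (unchanged)
Relative clearance = 0.588 + 0.72 = 1.308.
Css,avg = (dose rate)/CL, so holding Css fixed requires dose ∝ CL: 20 × 1.308 = 26.2 μg.

26.2 μg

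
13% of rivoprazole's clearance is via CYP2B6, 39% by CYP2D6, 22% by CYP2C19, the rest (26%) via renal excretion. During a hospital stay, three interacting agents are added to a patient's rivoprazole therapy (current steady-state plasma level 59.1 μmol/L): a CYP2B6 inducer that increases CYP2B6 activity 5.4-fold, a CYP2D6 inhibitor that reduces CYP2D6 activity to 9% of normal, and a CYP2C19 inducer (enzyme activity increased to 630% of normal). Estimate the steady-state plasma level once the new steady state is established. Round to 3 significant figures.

24.8 μmol/L

The CYP2B6 pathway (13% of clearance) increases to 5.4× activity: 0.13 × 5.4 = 0.702.
The CYP2D6 pathway (39% of clearance) is reduced to 0.09× activity: 0.39 × 0.09 = 0.0351.
The CYP2C19 pathway (22% of clearance) increases to 6.3× activity: 0.22 × 6.3 = 1.386.
The remaining 26% of clearance is unaffected.
CL_new/CL_old = 0.702 + 0.0351 + 1.386 + 0.26 = 2.3831.
Dividing the baseline by the relative clearance: 59.1 / 2.3831 = 24.8 μmol/L.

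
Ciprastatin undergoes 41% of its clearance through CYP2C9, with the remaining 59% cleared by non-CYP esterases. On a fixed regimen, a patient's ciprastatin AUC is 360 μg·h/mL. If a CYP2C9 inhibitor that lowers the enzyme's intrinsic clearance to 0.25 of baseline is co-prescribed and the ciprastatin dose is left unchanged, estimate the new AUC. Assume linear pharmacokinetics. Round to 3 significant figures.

The CYP2C9 pathway (41% of clearance) drops to 0.25× activity: 0.41 × 0.25 = 0.1025.
The remaining 59% of clearance is unaffected.
New clearance relative to baseline: 0.1025 + 0.59 = 0.6925.
New AUC = baseline ÷ relative clearance = 360 / 0.6925 = 520 μg·h/mL.

520 μg·h/mL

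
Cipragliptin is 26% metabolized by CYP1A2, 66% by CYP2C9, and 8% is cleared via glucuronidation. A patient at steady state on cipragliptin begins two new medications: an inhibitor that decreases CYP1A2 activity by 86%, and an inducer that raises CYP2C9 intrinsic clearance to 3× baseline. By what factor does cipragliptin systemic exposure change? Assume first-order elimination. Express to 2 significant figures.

0.48

The CYP1A2 pathway (26% of clearance) is reduced to 0.14× activity: 0.26 × 0.14 = 0.0364.
The CYP2C9 pathway (66% of clearance) rises to 3× activity: 0.66 × 3 = 1.98.
Non-CYP routes (8%) are unchanged.
Relative clearance = 0.0364 + 1.98 + 0.08 = 2.0964.
Systemic exposure ∝ 1/CL: fold-change = 1 / 2.0964 = 0.48.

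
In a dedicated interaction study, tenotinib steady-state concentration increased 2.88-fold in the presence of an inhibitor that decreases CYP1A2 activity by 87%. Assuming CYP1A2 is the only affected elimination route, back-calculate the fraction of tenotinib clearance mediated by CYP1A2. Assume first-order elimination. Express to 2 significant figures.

Write x for the fraction cleared via CYP1A2. The observed steady-state concentration change means clearance fell to 1/2.88 = 0.3472 of baseline.
Only the CYP1A2 route changed, so 0.3472 = x·0.13 + (1 − x), giving x = 0.75.

0.75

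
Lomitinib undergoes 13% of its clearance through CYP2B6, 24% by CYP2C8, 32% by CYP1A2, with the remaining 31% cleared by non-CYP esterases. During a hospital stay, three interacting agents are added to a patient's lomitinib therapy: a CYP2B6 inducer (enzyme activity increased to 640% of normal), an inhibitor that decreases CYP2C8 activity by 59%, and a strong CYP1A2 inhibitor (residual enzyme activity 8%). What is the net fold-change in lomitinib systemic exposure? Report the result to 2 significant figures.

0.79

CYP2B6: 0.13 × 6.4 = 0.832
CYP2C8: 0.24 × 0.41 = 0.0984
CYP1A2: 0.32 × 0.08 = 0.0256
Other: 0.31 (unchanged)
CL_new/CL_old = 0.832 + 0.0984 + 0.0256 + 0.31 = 1.266.
Because systemic exposure varies inversely with clearance, the combined effect is 1 / 1.266 = 0.79.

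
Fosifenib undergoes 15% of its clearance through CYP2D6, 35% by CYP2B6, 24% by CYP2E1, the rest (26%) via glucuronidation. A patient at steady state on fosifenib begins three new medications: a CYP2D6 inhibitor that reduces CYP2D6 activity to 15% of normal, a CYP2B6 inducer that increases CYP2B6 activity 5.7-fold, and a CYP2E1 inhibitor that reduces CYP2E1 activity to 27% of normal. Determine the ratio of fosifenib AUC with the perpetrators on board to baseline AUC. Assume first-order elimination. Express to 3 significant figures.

The CYP2D6 pathway (15% of clearance) drops to 0.15× activity: 0.15 × 0.15 = 0.0225.
The CYP2B6 pathway (35% of clearance) is boosted to 5.7× activity: 0.35 × 5.7 = 1.995.
The CYP2E1 pathway (24% of clearance) drops to 0.27× activity: 0.24 × 0.27 = 0.0648.
The remaining 26% of clearance is unaffected.
CL_new/CL_old = 0.0225 + 1.995 + 0.0648 + 0.26 = 2.3423.
AUC ∝ 1/CL: fold-change = 1 / 2.3423 = 0.427.

0.427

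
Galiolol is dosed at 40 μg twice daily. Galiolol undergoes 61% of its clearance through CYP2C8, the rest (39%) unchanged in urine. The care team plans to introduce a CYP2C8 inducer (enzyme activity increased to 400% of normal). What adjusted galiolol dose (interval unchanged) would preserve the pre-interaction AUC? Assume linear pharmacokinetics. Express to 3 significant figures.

CYP2C8: 0.61 × 4 = 2.44
Other: 0.39 (unchanged)
Relative clearance = 2.44 + 0.39 = 2.83.
Exposure is unchanged when dose changes in proportion to clearance. New dose = 40 μg × 2.83 = 113 μg.

113 μg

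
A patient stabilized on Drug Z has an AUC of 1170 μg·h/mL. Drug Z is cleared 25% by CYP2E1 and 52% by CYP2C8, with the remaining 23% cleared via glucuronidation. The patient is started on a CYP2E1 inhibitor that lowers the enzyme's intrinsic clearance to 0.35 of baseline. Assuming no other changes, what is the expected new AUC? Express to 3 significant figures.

1.40 × 10³ μg·h/mL

The CYP2E1 pathway (25% of clearance) falls to 0.35× activity: 0.25 × 0.35 = 0.0875.
CYP2C8 (52%) and the residual 23% are unaffected.
New clearance relative to baseline: 0.0875 + 0.52 + 0.23 = 0.8375.
New AUC = baseline ÷ relative clearance = 1170 / 0.8375 = 1.40 × 10³ μg·h/mL.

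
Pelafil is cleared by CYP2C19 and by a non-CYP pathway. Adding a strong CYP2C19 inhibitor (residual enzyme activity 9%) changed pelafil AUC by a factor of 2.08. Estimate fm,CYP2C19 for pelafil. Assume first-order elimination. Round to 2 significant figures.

0.57

Let x = fm,CYP2C19. Because AUC ∝ 1/CL, relative clearance fell to 1/2.08 = 0.4808.
Only the CYP2C19 route changed, so 0.4808 = x·0.09 + (1 − x), giving x = 0.57.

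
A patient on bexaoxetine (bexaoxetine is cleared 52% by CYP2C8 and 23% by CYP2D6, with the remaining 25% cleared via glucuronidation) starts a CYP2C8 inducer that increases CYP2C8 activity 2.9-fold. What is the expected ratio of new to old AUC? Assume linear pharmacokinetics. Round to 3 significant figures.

0.503

CYP2C8: 0.52 × 2.9 = 1.508
CYP2D6: 0.23 (unchanged)
Other: 0.25 (unchanged)
Relative clearance = 1.508 + 0.23 + 0.25 = 1.988.
AUC ratio = CL_old/CL_new = 1 / 1.988 = 0.503.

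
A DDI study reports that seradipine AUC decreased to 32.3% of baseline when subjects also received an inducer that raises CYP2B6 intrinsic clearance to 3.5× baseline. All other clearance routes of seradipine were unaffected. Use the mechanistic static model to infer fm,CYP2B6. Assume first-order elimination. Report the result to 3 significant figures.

0.838

CL'/CL = 1 / 0.323 = 3.096
3.5·fm + (1 − fm) = 3.096
fm = (3.096 − 1) / (3.5 − 1) = 0.838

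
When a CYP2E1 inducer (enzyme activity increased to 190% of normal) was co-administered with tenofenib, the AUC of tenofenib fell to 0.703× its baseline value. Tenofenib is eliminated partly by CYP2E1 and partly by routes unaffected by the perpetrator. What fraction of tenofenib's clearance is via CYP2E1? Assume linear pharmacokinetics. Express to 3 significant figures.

Let x = fm,CYP2E1. Because AUC ∝ 1/CL, relative clearance rose to 1/0.703 = 1.422.
Setting x·1.9 + (1 − x) = 1.422 and solving: x = (1.422 − 1)/(1.9 − 1) = 0.469.

0.469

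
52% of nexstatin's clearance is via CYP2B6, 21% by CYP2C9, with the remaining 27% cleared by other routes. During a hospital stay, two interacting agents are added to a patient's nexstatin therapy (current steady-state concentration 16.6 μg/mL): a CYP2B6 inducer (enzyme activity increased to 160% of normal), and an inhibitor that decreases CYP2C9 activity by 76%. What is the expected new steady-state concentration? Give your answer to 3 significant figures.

CYP2B6: 0.52 × 1.6 = 0.832
CYP2C9: 0.21 × 0.24 = 0.0504
Other: 0.27 (unchanged)
New clearance relative to baseline: 0.832 + 0.0504 + 0.27 = 1.1524.
Dividing the baseline by the relative clearance: 16.6 / 1.1524 = 14.4 μg/mL.

14.4 μg/mL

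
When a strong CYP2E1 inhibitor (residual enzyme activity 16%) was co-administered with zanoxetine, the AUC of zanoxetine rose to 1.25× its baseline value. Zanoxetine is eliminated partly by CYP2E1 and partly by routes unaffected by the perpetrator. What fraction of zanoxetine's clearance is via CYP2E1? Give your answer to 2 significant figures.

0.24

CL'/CL = 1 / 1.25 = 0.8
0.16·fm + (1 − fm) = 0.8
fm = (0.8 − 1) / (0.16 − 1) = 0.24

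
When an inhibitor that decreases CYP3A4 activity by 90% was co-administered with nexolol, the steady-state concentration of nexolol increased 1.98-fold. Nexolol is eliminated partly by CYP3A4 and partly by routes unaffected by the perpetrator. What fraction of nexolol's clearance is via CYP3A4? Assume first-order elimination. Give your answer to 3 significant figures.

CL'/CL = 1 / 1.98 = 0.5051
0.1·fm + (1 − fm) = 0.5051
fm = (0.5051 − 1) / (0.1 − 1) = 0.550

0.550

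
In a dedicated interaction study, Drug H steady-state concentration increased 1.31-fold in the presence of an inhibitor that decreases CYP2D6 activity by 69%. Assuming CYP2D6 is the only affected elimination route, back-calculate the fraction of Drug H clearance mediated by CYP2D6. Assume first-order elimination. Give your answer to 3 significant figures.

0.343

CL'/CL = 1 / 1.31 = 0.7634
0.31·fm + (1 − fm) = 0.7634
fm = (0.7634 − 1) / (0.31 − 1) = 0.343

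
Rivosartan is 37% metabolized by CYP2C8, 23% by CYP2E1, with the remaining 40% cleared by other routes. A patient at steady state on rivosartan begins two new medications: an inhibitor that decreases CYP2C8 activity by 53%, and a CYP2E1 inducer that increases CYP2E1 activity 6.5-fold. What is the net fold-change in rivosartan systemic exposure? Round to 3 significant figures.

The CYP2C8 pathway (37% of clearance) drops to 0.47× activity: 0.37 × 0.47 = 0.1739.
The CYP2E1 pathway (23% of clearance) is boosted to 6.5× activity: 0.23 × 6.5 = 1.495.
Non-CYP routes (40%) are unchanged.
Relative clearance = 0.1739 + 1.495 + 0.4 = 2.0689.
Because systemic exposure varies inversely with clearance, the combined effect is 1 / 2.0689 = 0.483.

0.483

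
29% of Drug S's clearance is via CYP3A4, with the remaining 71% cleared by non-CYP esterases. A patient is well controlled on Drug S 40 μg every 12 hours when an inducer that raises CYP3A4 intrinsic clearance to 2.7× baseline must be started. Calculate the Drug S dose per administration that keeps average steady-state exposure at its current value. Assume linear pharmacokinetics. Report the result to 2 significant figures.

60 μg

The CYP3A4 pathway (29% of clearance) is boosted to 2.7× activity: 0.29 × 2.7 = 0.783.
Non-CYP routes (71%) are unchanged.
CL_new/CL_old = 0.783 + 0.71 = 1.493.
Css,avg = (dose rate)/CL, so holding Css fixed requires dose ∝ CL: 40 × 1.493 = 60 μg.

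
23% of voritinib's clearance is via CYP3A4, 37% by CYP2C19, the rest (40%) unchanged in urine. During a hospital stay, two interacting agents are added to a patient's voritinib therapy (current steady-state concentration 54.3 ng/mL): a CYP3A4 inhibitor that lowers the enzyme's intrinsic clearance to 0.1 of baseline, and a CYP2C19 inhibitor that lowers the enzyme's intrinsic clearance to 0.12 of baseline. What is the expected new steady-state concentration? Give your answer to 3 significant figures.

The CYP3A4 pathway (23% of clearance) falls to 0.1× activity: 0.23 × 0.1 = 0.023.
The CYP2C19 pathway (37% of clearance) drops to 0.12× activity: 0.37 × 0.12 = 0.0444.
The remaining 40% of clearance is unaffected.
Relative clearance = 0.023 + 0.0444 + 0.4 = 0.4674.
Dividing the baseline by the relative clearance: 54.3 / 0.4674 = 116 ng/mL.

116 ng/mL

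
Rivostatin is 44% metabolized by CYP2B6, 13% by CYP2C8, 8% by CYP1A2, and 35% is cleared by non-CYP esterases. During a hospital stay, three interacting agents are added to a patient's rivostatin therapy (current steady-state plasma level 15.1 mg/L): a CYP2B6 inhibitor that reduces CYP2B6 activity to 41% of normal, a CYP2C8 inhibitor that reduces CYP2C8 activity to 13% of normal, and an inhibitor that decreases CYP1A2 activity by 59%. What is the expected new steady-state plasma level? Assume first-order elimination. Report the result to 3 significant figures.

26.0 mg/L

The CYP2B6 pathway (44% of clearance) falls to 0.41× activity: 0.44 × 0.41 = 0.1804.
The CYP2C8 pathway (13% of clearance) drops to 0.13× activity: 0.13 × 0.13 = 0.0169.
The CYP1A2 pathway (8% of clearance) is reduced to 0.41× activity: 0.08 × 0.41 = 0.0328.
The remaining 35% of clearance is unaffected.
New clearance relative to baseline: 0.1804 + 0.0169 + 0.0328 + 0.35 = 0.5801.
Steady-state plasma level ∝ 1/CL: new value = 15.1 / 0.5801 = 26.0 mg/L.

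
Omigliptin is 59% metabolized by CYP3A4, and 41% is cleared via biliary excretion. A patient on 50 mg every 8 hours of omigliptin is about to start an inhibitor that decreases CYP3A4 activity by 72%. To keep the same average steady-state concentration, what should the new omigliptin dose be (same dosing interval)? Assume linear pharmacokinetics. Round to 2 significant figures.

29 mg

The CYP3A4 pathway (59% of clearance) is reduced to 0.28× activity: 0.59 × 0.28 = 0.1652.
Non-CYP routes (41%) are unchanged.
CL_new/CL_old = 0.1652 + 0.41 = 0.5752.
To maintain the same steady-state level, dose must scale with clearance: new dose = 50 × 0.5752 = 29 mg.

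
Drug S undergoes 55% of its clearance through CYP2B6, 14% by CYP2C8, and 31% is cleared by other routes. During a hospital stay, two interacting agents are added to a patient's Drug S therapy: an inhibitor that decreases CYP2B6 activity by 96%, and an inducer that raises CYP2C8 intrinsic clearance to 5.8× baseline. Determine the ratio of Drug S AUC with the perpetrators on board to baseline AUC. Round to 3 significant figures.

0.874

CYP2B6: 0.55 × 0.04 = 0.022
CYP2C8: 0.14 × 5.8 = 0.812
Other: 0.31 (unchanged)
Relative clearance = 0.022 + 0.812 + 0.31 = 1.144.
Net AUC ratio = 1 / 1.144 = 0.874.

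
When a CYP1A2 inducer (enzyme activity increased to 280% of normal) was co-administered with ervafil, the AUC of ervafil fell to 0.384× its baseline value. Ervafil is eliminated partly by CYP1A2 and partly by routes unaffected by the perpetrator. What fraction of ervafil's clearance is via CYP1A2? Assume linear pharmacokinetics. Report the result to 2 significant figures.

Let fm be the CYP1A2 fraction. New clearance relative to baseline = fm × 2.8 + (1 − fm).
AUC ratio = 1 / (new CL fraction), so new CL fraction = 1 / 0.384 = 2.604.
fm × 2.8 + 1 − fm = 2.604  ⇒  fm × (2.8 − 1) = 1.604  ⇒  fm = 0.89.

0.89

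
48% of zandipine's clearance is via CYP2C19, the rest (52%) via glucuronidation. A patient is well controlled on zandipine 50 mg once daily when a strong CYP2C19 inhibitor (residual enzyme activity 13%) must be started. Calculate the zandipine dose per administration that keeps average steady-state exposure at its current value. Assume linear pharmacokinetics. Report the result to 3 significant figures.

29.1 mg

The CYP2C19 pathway (48% of clearance) falls to 0.13× activity: 0.48 × 0.13 = 0.0624.
The remaining 52% of clearance is unaffected.
New clearance relative to baseline: 0.0624 + 0.52 = 0.5824.
Exposure is unchanged when dose changes in proportion to clearance. New dose = 50 mg × 0.5824 = 29.1 mg.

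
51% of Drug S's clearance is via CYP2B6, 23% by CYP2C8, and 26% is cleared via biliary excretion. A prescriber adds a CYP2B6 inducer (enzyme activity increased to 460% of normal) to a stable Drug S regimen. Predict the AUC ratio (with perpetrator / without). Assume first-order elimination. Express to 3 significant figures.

The CYP2B6 pathway (51% of clearance) rises to 4.6× activity: 0.51 × 4.6 = 2.346.
CYP2C8 (23%) and the residual 26% are unaffected.
Relative clearance = 2.346 + 0.23 + 0.26 = 2.836.
AUC is inversely proportional to clearance, so the fold-change is 1 / 2.836 = 0.353.

0.353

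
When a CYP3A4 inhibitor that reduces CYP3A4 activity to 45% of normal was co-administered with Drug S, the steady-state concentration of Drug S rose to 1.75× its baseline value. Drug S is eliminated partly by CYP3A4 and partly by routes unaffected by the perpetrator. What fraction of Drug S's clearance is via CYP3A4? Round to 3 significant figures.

0.779

Let fm be the CYP3A4 fraction. New clearance relative to baseline = fm × 0.45 + (1 − fm).
Steady-state concentration ratio = 1 / (new CL fraction), so new CL fraction = 1 / 1.75 = 0.5714.
fm × 0.45 + 1 − fm = 0.5714  ⇒  fm × (0.45 − 1) = −0.4286  ⇒  fm = 0.779.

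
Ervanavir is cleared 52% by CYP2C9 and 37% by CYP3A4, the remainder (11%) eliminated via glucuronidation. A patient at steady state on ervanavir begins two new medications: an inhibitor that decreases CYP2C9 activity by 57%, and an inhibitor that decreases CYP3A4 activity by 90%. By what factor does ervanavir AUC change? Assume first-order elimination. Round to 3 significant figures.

The CYP2C9 pathway (52% of clearance) falls to 0.43× activity: 0.52 × 0.43 = 0.2236.
The CYP3A4 pathway (37% of clearance) falls to 0.1× activity: 0.37 × 0.1 = 0.037.
The remaining 11% of clearance is unaffected.
Relative clearance = 0.2236 + 0.037 + 0.11 = 0.3706.
Because AUC varies inversely with clearance, the combined effect is 1 / 0.3706 = 2.70.

2.70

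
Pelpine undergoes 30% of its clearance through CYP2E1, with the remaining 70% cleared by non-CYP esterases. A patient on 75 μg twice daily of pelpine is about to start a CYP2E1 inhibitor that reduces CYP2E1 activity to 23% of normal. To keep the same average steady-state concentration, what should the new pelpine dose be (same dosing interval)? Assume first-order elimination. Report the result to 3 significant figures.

57.7 μg

The CYP2E1 pathway (30% of clearance) is reduced to 0.23× activity: 0.3 × 0.23 = 0.069.
Non-CYP routes (70%) are unchanged.
Relative clearance = 0.069 + 0.7 = 0.769.
Exposure is unchanged when dose changes in proportion to clearance. New dose = 75 μg × 0.769 = 57.7 μg.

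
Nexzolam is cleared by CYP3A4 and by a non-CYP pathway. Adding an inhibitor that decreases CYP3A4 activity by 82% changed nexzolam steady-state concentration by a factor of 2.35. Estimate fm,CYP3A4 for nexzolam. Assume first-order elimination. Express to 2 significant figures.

Call the CYP3A4 fraction fm. After the interaction, CL_new/CL_old = fm × 0.18 + (1 − fm).
Steady-state concentration ratio = 1 / (new CL fraction), so new CL fraction = 1 / 2.35 = 0.4255.
fm × 0.18 + 1 − fm = 0.4255  ⇒  fm × (0.18 − 1) = −0.5745  ⇒  fm = 0.70.

0.70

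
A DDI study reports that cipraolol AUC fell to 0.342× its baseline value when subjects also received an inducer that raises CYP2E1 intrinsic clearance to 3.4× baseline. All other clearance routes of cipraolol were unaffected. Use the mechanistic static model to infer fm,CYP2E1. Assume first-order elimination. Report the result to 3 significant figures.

0.802

Write x for the fraction cleared via CYP2E1. The observed AUC change means clearance rose to 1/0.342 = 2.924 of baseline.
Setting x·3.4 + (1 − x) = 2.924 and solving: x = (2.924 − 1)/(3.4 − 1) = 0.802.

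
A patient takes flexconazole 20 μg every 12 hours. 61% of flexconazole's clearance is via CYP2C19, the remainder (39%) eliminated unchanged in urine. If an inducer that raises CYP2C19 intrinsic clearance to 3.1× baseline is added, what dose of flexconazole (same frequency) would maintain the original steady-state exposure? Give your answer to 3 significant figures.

45.6 μg

The CYP2C19 pathway (61% of clearance) rises to 3.1× activity: 0.61 × 3.1 = 1.891.
The remaining 39% of clearance is unaffected.
CL_new/CL_old = 1.891 + 0.39 = 2.281.
Exposure is unchanged when dose changes in proportion to clearance. New dose = 20 μg × 2.281 = 45.6 μg.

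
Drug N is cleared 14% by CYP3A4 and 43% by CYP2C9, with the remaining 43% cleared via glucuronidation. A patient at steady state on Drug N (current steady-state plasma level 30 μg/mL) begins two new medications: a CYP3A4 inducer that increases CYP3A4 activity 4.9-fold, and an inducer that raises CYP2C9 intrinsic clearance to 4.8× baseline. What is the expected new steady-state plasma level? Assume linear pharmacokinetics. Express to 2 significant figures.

The CYP3A4 pathway (14% of clearance) increases to 4.9× activity: 0.14 × 4.9 = 0.686.
The CYP2C9 pathway (43% of clearance) is boosted to 4.8× activity: 0.43 × 4.8 = 2.064.
The remaining 43% of clearance is unaffected.
New clearance relative to baseline: 0.686 + 2.064 + 0.43 = 3.18.
Dividing the baseline by the relative clearance: 30 / 3.18 = 9.4 μg/mL.

9.4 μg/mL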